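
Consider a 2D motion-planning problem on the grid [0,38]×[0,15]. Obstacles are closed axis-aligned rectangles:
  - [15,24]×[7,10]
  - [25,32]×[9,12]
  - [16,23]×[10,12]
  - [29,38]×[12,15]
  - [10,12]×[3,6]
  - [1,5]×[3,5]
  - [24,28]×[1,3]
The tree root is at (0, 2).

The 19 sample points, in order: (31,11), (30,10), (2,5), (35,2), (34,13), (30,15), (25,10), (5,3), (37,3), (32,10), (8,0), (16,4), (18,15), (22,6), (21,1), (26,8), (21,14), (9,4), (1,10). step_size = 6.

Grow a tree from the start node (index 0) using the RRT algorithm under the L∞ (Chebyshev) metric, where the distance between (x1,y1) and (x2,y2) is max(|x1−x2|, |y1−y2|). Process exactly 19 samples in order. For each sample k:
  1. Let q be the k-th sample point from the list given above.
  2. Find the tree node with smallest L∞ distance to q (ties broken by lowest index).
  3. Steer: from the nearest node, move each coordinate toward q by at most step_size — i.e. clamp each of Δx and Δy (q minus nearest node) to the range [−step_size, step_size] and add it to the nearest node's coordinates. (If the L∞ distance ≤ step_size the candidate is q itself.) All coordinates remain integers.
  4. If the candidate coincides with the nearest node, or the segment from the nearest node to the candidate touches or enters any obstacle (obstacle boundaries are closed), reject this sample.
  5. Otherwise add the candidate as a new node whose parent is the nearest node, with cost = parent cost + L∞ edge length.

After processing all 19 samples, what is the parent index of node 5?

1. q=(31,11) nearest=0 d=31 new=(6,8) → blocked by [1,5]×[3,5], reject
2. q=(30,10) nearest=0 d=30 new=(6,8) → blocked by [1,5]×[3,5], reject
3. q=(2,5) nearest=0 d=3 new=(2,5) → blocked by [1,5]×[3,5], reject
4. q=(35,2) nearest=0 d=35 new=(6,2) → add node 1 parent=0 cost=6
5. q=(34,13) nearest=1 d=28 new=(12,8) → blocked by [10,12]×[3,6], reject
6. q=(30,15) nearest=1 d=24 new=(12,8) → blocked by [10,12]×[3,6], reject
7. q=(25,10) nearest=1 d=19 new=(12,8) → blocked by [10,12]×[3,6], reject
8. q=(5,3) nearest=1 d=1 new=(5,3) → blocked by [1,5]×[3,5], reject
9. q=(37,3) nearest=1 d=31 new=(12,3) → blocked by [10,12]×[3,6], reject
10. q=(32,10) nearest=1 d=26 new=(12,8) → blocked by [10,12]×[3,6], reject
11. q=(8,0) nearest=1 d=2 new=(8,0) → add node 2 parent=1 cost=8
12. q=(16,4) nearest=2 d=8 new=(14,4) → add node 3 parent=2 cost=14
13. q=(18,15) nearest=3 d=11 new=(18,10) → blocked by [15,24]×[7,10], reject
14. q=(22,6) nearest=3 d=8 new=(20,6) → add node 4 parent=3 cost=20
15. q=(21,1) nearest=4 d=5 new=(21,1) → add node 5 parent=4 cost=25
16. q=(26,8) nearest=4 d=6 new=(26,8) → blocked by [15,24]×[7,10], reject
17. q=(21,14) nearest=4 d=8 new=(21,12) → blocked by [15,24]×[7,10], reject
18. q=(9,4) nearest=1 d=3 new=(9,4) → add node 6 parent=1 cost=9
19. q=(1,10) nearest=0 d=8 new=(1,8) → add node 7 parent=0 cost=6

Parent of node 5: 4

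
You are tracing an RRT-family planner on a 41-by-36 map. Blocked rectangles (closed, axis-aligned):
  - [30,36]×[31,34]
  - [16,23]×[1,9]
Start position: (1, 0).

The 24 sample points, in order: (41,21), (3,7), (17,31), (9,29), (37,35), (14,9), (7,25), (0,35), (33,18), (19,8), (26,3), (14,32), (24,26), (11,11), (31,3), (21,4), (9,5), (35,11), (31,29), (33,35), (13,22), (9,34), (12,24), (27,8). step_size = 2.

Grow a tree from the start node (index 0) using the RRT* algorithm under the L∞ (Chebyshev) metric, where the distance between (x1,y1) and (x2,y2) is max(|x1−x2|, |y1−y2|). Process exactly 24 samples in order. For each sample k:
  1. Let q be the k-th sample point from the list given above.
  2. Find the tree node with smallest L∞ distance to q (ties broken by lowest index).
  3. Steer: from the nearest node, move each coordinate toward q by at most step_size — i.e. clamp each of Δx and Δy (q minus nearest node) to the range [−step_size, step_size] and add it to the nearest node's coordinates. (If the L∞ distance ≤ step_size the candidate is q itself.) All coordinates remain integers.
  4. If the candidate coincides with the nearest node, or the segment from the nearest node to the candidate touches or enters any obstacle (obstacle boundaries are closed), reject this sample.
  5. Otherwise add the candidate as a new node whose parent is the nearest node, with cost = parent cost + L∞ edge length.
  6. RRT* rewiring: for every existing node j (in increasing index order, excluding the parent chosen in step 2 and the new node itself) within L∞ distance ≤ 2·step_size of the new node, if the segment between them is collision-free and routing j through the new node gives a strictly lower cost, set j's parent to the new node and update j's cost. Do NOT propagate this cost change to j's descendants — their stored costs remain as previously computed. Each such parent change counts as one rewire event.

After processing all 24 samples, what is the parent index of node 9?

Parent of node 9: 6

1. q=(41,21) nearest=0 d=40 new=(3,2) → add node 1 parent=0 cost=2
2. q=(3,7) nearest=1 d=5 new=(3,4) → add node 2 parent=1 cost=4
3. q=(17,31) nearest=2 d=27 new=(5,6) → add node 3 parent=2 cost=6
4. q=(9,29) nearest=3 d=23 new=(7,8) → add node 4 parent=3 cost=8
5. q=(37,35) nearest=4 d=30 new=(9,10) → add node 5 parent=4 cost=10
6. q=(14,9) nearest=5 d=5 new=(11,9) → add node 6 parent=5 cost=12
7. q=(7,25) nearest=5 d=15 new=(7,12) → add node 7 parent=5 cost=12
8. q=(0,35) nearest=7 d=23 new=(5,14) → add node 8 parent=7 cost=14
9. q=(33,18) nearest=6 d=22 new=(13,11) → add node 9 parent=6 cost=14
10. q=(19,8) nearest=9 d=6 new=(15,9) → add node 10 parent=9 cost=16
11. q=(26,3) nearest=10 d=11 new=(17,7) → blocked by [16,23]×[1,9], reject
12. q=(14,32) nearest=8 d=18 new=(7,16) → add node 11 parent=8 cost=16
13. q=(24,26) nearest=9 d=15 new=(15,13) → add node 12 parent=9 cost=16
14. q=(11,11) nearest=5 d=2 new=(11,11) → add node 13 parent=5 cost=12
15. q=(31,3) nearest=10 d=16 new=(17,7) → blocked by [16,23]×[1,9], reject
16. q=(21,4) nearest=10 d=6 new=(17,7) → blocked by [16,23]×[1,9], reject
17. q=(9,5) nearest=4 d=3 new=(9,6) → add node 14 parent=4 cost=10
18. q=(35,11) nearest=10 d=20 new=(17,11) → add node 15 parent=10 cost=18
19. q=(31,29) nearest=12 d=16 new=(17,15) → add node 16 parent=12 cost=18
20. q=(33,35) nearest=16 d=20 new=(19,17) → add node 17 parent=16 cost=20
21. q=(13,22) nearest=11 d=6 new=(9,18) → add node 18 parent=11 cost=18
22. q=(9,34) nearest=18 d=16 new=(9,20) → add node 19 parent=18 cost=20
23. q=(12,24) nearest=19 d=4 new=(11,22) → add node 20 parent=19 cost=22
24. q=(27,8) nearest=17 d=9 new=(21,15) → add node 21 parent=17 cost=22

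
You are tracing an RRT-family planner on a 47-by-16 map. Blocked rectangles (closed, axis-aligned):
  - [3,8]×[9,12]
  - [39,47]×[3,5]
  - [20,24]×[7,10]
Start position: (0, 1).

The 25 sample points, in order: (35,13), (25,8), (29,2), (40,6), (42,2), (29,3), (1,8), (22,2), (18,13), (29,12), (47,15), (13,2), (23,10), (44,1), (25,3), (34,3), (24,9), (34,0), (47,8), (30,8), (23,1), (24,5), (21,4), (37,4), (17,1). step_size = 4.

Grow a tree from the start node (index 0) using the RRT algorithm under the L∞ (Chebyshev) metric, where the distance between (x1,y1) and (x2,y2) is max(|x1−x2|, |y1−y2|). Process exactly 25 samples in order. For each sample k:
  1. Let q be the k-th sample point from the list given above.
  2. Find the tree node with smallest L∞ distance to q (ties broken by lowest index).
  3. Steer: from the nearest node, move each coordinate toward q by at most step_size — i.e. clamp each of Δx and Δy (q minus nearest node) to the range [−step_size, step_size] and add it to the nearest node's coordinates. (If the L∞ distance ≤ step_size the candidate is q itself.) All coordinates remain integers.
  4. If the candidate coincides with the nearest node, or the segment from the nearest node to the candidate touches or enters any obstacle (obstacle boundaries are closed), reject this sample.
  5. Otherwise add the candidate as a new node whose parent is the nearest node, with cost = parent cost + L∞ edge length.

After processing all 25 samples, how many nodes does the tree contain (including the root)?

1. q=(35,13) nearest=0 d=35 new=(4,5) → add node 1 parent=0 cost=4
2. q=(25,8) nearest=1 d=21 new=(8,8) → add node 2 parent=1 cost=8
3. q=(29,2) nearest=2 d=21 new=(12,4) → add node 3 parent=2 cost=12
4. q=(40,6) nearest=3 d=28 new=(16,6) → add node 4 parent=3 cost=16
5. q=(42,2) nearest=4 d=26 new=(20,2) → add node 5 parent=4 cost=20
6. q=(29,3) nearest=5 d=9 new=(24,3) → add node 6 parent=5 cost=24
7. q=(1,8) nearest=1 d=3 new=(1,8) → add node 7 parent=1 cost=7
8. q=(22,2) nearest=5 d=2 new=(22,2) → add node 8 parent=5 cost=22
9. q=(18,13) nearest=4 d=7 new=(18,10) → add node 9 parent=4 cost=20
10. q=(29,12) nearest=6 d=9 new=(28,7) → add node 10 parent=6 cost=28
11. q=(47,15) nearest=10 d=19 new=(32,11) → add node 11 parent=10 cost=32
12. q=(13,2) nearest=3 d=2 new=(13,2) → add node 12 parent=3 cost=14
13. q=(23,10) nearest=9 d=5 new=(22,10) → blocked by [20,24]×[7,10], reject
14. q=(44,1) nearest=11 d=12 new=(36,7) → add node 13 parent=11 cost=36
15. q=(25,3) nearest=6 d=1 new=(25,3) → add node 14 parent=6 cost=25
16. q=(34,3) nearest=13 d=4 new=(34,3) → add node 15 parent=13 cost=40
17. q=(24,9) nearest=10 d=4 new=(24,9) → blocked by [20,24]×[7,10], reject
18. q=(34,0) nearest=15 d=3 new=(34,0) → add node 16 parent=15 cost=43
19. q=(47,8) nearest=13 d=11 new=(40,8) → add node 17 parent=13 cost=40
20. q=(30,8) nearest=10 d=2 new=(30,8) → add node 18 parent=10 cost=30
21. q=(23,1) nearest=8 d=1 new=(23,1) → add node 19 parent=8 cost=23
22. q=(24,5) nearest=6 d=2 new=(24,5) → add node 20 parent=6 cost=26
23. q=(21,4) nearest=5 d=2 new=(21,4) → add node 21 parent=5 cost=22
24. q=(37,4) nearest=13 d=3 new=(37,4) → add node 22 parent=13 cost=39
25. q=(17,1) nearest=5 d=3 new=(17,1) → add node 23 parent=5 cost=23

Node count: 24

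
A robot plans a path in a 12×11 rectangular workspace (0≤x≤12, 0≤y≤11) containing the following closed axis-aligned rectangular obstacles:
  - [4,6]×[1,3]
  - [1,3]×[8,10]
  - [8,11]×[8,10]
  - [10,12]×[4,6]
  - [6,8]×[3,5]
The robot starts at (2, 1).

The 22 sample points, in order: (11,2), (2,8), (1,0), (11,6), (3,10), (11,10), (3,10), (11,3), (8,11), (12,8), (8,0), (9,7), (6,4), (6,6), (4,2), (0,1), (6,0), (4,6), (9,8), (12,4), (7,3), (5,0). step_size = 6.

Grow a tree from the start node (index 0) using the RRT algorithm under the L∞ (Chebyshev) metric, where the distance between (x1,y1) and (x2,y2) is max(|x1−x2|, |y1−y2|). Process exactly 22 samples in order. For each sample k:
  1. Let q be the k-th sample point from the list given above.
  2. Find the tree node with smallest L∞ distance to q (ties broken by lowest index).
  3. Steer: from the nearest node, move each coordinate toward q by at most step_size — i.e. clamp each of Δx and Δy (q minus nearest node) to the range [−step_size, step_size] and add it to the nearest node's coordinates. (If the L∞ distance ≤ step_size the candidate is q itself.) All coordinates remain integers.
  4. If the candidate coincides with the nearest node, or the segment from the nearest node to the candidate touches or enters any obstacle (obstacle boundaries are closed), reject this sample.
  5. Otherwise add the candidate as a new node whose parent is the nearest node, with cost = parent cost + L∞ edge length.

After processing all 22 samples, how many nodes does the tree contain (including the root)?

1. q=(11,2) nearest=0 d=9 new=(8,2) → blocked by [4,6]×[1,3], reject
2. q=(2,8) nearest=0 d=7 new=(2,7) → add node 1 parent=0 cost=6
3. q=(1,0) nearest=0 d=1 new=(1,0) → add node 2 parent=0 cost=1
4. q=(11,6) nearest=0 d=9 new=(8,6) → blocked by [4,6]×[1,3], reject
5. q=(3,10) nearest=1 d=3 new=(3,10) → blocked by [1,3]×[8,10], reject
6. q=(11,10) nearest=0 d=9 new=(8,7) → blocked by [4,6]×[1,3], reject
7. q=(3,10) nearest=1 d=3 new=(3,10) → blocked by [1,3]×[8,10], reject
8. q=(11,3) nearest=0 d=9 new=(8,3) → blocked by [4,6]×[1,3], reject
9. q=(8,11) nearest=1 d=6 new=(8,11) → add node 3 parent=1 cost=12
10. q=(12,8) nearest=3 d=4 new=(12,8) → blocked by [8,11]×[8,10], reject
11. q=(8,0) nearest=0 d=6 new=(8,0) → add node 4 parent=0 cost=6
12. q=(9,7) nearest=3 d=4 new=(9,7) → blocked by [8,11]×[8,10], reject
13. q=(6,4) nearest=0 d=4 new=(6,4) → blocked by [4,6]×[1,3], reject
14. q=(6,6) nearest=1 d=4 new=(6,6) → add node 5 parent=1 cost=10
15. q=(4,2) nearest=0 d=2 new=(4,2) → blocked by [4,6]×[1,3], reject
16. q=(0,1) nearest=2 d=1 new=(0,1) → add node 6 parent=2 cost=2
17. q=(6,0) nearest=4 d=2 new=(6,0) → add node 7 parent=4 cost=8
18. q=(4,6) nearest=1 d=2 new=(4,6) → add node 8 parent=1 cost=8
19. q=(9,8) nearest=3 d=3 new=(9,8) → blocked by [8,11]×[8,10], reject
20. q=(12,4) nearest=4 d=4 new=(12,4) → blocked by [10,12]×[4,6], reject
21. q=(7,3) nearest=4 d=3 new=(7,3) → blocked by [6,8]×[3,5], reject
22. q=(5,0) nearest=7 d=1 new=(5,0) → add node 9 parent=7 cost=9

Node count: 10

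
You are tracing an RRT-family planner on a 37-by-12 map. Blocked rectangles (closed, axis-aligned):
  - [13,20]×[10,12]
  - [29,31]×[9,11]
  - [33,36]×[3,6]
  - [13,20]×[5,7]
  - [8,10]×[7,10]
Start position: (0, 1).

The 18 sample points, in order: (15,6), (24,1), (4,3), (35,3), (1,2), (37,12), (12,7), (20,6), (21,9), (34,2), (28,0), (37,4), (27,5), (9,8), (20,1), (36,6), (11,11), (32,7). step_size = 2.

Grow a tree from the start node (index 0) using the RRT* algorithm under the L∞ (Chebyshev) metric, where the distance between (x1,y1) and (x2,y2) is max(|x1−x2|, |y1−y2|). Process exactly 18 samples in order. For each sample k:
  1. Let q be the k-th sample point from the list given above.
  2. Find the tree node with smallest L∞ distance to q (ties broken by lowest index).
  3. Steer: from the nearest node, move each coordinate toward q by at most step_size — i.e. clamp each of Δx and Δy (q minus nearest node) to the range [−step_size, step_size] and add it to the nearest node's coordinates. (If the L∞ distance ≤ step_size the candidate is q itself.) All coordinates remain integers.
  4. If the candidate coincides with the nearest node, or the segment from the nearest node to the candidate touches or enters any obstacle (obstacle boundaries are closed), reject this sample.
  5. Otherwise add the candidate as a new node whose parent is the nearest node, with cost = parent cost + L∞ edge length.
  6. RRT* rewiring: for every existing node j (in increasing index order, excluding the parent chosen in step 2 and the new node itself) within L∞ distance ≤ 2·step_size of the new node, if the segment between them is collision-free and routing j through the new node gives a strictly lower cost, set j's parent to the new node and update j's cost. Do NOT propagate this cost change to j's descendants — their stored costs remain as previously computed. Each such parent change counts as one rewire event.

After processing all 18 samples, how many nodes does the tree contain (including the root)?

Node count: 10

1. q=(15,6) nearest=0 d=15 new=(2,3) → add node 1 parent=0 cost=2
2. q=(24,1) nearest=1 d=22 new=(4,1) → add node 2 parent=1 cost=4
3. q=(4,3) nearest=1 d=2 new=(4,3) → add node 3 parent=1 cost=4
4. q=(35,3) nearest=2 d=31 new=(6,3) → add node 4 parent=2 cost=6
5. q=(1,2) nearest=0 d=1 new=(1,2) → add node 5 parent=0 cost=1
6. q=(37,12) nearest=4 d=31 new=(8,5) → add node 6 parent=4 cost=8
7. q=(12,7) nearest=6 d=4 new=(10,7) → blocked by [8,10]×[7,10], reject
8. q=(20,6) nearest=6 d=12 new=(10,6) → add node 7 parent=6 cost=10
9. q=(21,9) nearest=7 d=11 new=(12,8) → add node 8 parent=7 cost=12
10. q=(34,2) nearest=8 d=22 new=(14,6) → blocked by [13,20]×[5,7], reject
11. q=(28,0) nearest=8 d=16 new=(14,6) → blocked by [13,20]×[5,7], reject
12. q=(37,4) nearest=8 d=25 new=(14,6) → blocked by [13,20]×[5,7], reject
13. q=(27,5) nearest=8 d=15 new=(14,6) → blocked by [13,20]×[5,7], reject
14. q=(9,8) nearest=7 d=2 new=(9,8) → blocked by [8,10]×[7,10], reject
15. q=(20,1) nearest=8 d=8 new=(14,6) → blocked by [13,20]×[5,7], reject
16. q=(36,6) nearest=8 d=24 new=(14,6) → blocked by [13,20]×[5,7], reject
17. q=(11,11) nearest=8 d=3 new=(11,10) → add node 9 parent=8 cost=14
18. q=(32,7) nearest=8 d=20 new=(14,7) → blocked by [13,20]×[5,7], reject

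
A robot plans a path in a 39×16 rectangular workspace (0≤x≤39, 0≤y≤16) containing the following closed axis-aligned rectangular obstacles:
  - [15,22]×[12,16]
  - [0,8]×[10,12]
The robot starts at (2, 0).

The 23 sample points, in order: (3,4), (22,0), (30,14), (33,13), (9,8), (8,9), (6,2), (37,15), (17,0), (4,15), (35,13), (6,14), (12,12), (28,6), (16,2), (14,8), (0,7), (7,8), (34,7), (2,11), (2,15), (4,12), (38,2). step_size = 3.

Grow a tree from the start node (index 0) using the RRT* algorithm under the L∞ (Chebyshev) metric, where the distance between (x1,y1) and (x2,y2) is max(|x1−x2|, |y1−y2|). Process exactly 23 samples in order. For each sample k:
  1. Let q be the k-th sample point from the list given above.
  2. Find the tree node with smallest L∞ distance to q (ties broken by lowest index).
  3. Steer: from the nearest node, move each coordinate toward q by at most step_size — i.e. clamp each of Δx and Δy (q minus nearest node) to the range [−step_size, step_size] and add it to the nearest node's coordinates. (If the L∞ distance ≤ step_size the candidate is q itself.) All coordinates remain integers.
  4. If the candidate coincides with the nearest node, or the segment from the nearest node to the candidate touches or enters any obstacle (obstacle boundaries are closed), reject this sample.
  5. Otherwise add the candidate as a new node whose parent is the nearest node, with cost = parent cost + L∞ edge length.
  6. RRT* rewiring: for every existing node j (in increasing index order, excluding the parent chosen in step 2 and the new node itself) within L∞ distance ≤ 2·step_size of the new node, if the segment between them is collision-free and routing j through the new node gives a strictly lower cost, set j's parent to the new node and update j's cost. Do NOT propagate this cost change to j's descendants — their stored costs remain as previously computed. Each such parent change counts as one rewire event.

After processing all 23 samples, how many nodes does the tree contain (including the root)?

1. q=(3,4) nearest=0 d=4 new=(3,3) → add node 1 parent=0 cost=3
2. q=(22,0) nearest=1 d=19 new=(6,0) → add node 2 parent=1 cost=6
3. q=(30,14) nearest=2 d=24 new=(9,3) → add node 3 parent=2 cost=9
4. q=(33,13) nearest=3 d=24 new=(12,6) → add node 4 parent=3 cost=12
5. q=(9,8) nearest=4 d=3 new=(9,8) → add node 5 parent=4 cost=15
6. q=(8,9) nearest=5 d=1 new=(8,9) → add node 6 parent=5 cost=16
7. q=(6,2) nearest=2 d=2 new=(6,2) → add node 7 parent=2 cost=8; rewire 5→7 (14<15)
8. q=(37,15) nearest=4 d=25 new=(15,9) → add node 8 parent=4 cost=15
9. q=(17,0) nearest=4 d=6 new=(15,3) → add node 9 parent=4 cost=15
10. q=(4,15) nearest=6 d=6 new=(5,12) → blocked by [0,8]×[10,12], reject
11. q=(35,13) nearest=8 d=20 new=(18,12) → blocked by [15,22]×[12,16], reject
12. q=(6,14) nearest=6 d=5 new=(6,12) → blocked by [0,8]×[10,12], reject
13. q=(12,12) nearest=8 d=3 new=(12,12) → add node 10 parent=8 cost=18
14. q=(28,6) nearest=8 d=13 new=(18,6) → add node 11 parent=8 cost=18
15. q=(16,2) nearest=9 d=1 new=(16,2) → add node 12 parent=9 cost=16
16. q=(14,8) nearest=8 d=1 new=(14,8) → add node 13 parent=8 cost=16
17. q=(0,7) nearest=1 d=4 new=(0,6) → add node 14 parent=1 cost=6
18. q=(7,8) nearest=6 d=1 new=(7,8) → add node 15 parent=6 cost=17
19. q=(34,7) nearest=11 d=16 new=(21,7) → add node 16 parent=11 cost=21
20. q=(2,11) nearest=14 d=5 new=(2,9) → add node 17 parent=14 cost=9; rewire 6→17 (15<16); rewire 15→17 (14<17)
21. q=(2,15) nearest=6 d=6 new=(5,12) → blocked by [0,8]×[10,12], reject
22. q=(4,12) nearest=17 d=3 new=(4,12) → blocked by [0,8]×[10,12], reject
23. q=(38,2) nearest=16 d=17 new=(24,4) → add node 18 parent=16 cost=24

Node count: 19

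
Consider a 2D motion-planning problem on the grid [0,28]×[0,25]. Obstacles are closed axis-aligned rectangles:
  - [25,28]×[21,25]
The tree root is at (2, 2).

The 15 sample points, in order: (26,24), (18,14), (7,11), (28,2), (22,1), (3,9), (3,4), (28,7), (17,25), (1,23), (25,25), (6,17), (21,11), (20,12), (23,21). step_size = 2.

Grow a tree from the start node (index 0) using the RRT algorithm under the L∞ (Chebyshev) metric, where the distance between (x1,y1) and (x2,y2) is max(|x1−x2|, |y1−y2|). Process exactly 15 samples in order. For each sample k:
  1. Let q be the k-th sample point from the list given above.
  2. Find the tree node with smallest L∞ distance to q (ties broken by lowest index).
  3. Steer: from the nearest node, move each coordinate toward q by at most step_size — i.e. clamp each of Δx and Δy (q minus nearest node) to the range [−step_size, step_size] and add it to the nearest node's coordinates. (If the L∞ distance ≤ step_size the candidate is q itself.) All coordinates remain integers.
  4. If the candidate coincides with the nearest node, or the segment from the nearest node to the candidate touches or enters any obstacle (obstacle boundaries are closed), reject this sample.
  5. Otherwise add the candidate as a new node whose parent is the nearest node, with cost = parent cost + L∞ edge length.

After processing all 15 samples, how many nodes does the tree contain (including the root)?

Node count: 16

1. q=(26,24) nearest=0 d=24 new=(4,4) → add node 1 parent=0 cost=2
2. q=(18,14) nearest=1 d=14 new=(6,6) → add node 2 parent=1 cost=4
3. q=(7,11) nearest=2 d=5 new=(7,8) → add node 3 parent=2 cost=6
4. q=(28,2) nearest=3 d=21 new=(9,6) → add node 4 parent=3 cost=8
5. q=(22,1) nearest=4 d=13 new=(11,4) → add node 5 parent=4 cost=10
6. q=(3,9) nearest=2 d=3 new=(4,8) → add node 6 parent=2 cost=6
7. q=(3,4) nearest=1 d=1 new=(3,4) → add node 7 parent=1 cost=3
8. q=(28,7) nearest=5 d=17 new=(13,6) → add node 8 parent=5 cost=12
9. q=(17,25) nearest=3 d=17 new=(9,10) → add node 9 parent=3 cost=8
10. q=(1,23) nearest=9 d=13 new=(7,12) → add node 10 parent=9 cost=10
11. q=(25,25) nearest=9 d=16 new=(11,12) → add node 11 parent=9 cost=10
12. q=(6,17) nearest=10 d=5 new=(6,14) → add node 12 parent=10 cost=12
13. q=(21,11) nearest=8 d=8 new=(15,8) → add node 13 parent=8 cost=14
14. q=(20,12) nearest=13 d=5 new=(17,10) → add node 14 parent=13 cost=16
15. q=(23,21) nearest=14 d=11 new=(19,12) → add node 15 parent=14 cost=18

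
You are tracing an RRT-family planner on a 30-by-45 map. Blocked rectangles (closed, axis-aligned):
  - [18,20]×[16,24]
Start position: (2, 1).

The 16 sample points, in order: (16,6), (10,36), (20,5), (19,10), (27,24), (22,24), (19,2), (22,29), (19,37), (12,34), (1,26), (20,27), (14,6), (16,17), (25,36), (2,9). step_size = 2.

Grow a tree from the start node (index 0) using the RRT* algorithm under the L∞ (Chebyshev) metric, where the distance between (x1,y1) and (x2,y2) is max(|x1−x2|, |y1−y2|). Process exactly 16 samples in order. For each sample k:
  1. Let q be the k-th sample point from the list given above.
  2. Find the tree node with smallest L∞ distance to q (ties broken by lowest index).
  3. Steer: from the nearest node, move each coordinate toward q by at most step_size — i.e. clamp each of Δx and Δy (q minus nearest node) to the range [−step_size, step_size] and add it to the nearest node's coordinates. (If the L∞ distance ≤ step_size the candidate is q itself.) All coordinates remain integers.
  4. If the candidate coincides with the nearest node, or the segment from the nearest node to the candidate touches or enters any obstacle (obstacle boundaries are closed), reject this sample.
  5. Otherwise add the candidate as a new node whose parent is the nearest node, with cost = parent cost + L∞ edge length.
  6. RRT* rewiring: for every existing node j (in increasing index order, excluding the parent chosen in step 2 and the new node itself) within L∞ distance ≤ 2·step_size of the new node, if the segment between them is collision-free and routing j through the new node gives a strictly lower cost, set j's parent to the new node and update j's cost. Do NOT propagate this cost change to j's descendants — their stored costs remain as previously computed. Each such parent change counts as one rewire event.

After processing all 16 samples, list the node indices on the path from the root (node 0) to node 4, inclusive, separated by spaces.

1. q=(16,6) nearest=0 d=14 new=(4,3) → add node 1 parent=0 cost=2
2. q=(10,36) nearest=1 d=33 new=(6,5) → add node 2 parent=1 cost=4
3. q=(20,5) nearest=2 d=14 new=(8,5) → add node 3 parent=2 cost=6
4. q=(19,10) nearest=3 d=11 new=(10,7) → add node 4 parent=3 cost=8
5. q=(27,24) nearest=4 d=17 new=(12,9) → add node 5 parent=4 cost=10
6. q=(22,24) nearest=5 d=15 new=(14,11) → add node 6 parent=5 cost=12
7. q=(19,2) nearest=5 d=7 new=(14,7) → add node 7 parent=5 cost=12
8. q=(22,29) nearest=6 d=18 new=(16,13) → add node 8 parent=6 cost=14
9. q=(19,37) nearest=8 d=24 new=(18,15) → add node 9 parent=8 cost=16
10. q=(12,34) nearest=9 d=19 new=(16,17) → add node 10 parent=9 cost=18
11. q=(1,26) nearest=6 d=15 new=(12,13) → add node 11 parent=6 cost=14
12. q=(20,27) nearest=10 d=10 new=(18,19) → blocked by [18,20]×[16,24], reject
13. q=(14,6) nearest=7 d=1 new=(14,6) → add node 12 parent=7 cost=13
14. q=(16,17) nearest=10 d=0 → coincident, reject
15. q=(25,36) nearest=10 d=19 new=(18,19) → blocked by [18,20]×[16,24], reject
16. q=(2,9) nearest=2 d=4 new=(4,7) → add node 13 parent=2 cost=6

Path: 0 1 2 3 4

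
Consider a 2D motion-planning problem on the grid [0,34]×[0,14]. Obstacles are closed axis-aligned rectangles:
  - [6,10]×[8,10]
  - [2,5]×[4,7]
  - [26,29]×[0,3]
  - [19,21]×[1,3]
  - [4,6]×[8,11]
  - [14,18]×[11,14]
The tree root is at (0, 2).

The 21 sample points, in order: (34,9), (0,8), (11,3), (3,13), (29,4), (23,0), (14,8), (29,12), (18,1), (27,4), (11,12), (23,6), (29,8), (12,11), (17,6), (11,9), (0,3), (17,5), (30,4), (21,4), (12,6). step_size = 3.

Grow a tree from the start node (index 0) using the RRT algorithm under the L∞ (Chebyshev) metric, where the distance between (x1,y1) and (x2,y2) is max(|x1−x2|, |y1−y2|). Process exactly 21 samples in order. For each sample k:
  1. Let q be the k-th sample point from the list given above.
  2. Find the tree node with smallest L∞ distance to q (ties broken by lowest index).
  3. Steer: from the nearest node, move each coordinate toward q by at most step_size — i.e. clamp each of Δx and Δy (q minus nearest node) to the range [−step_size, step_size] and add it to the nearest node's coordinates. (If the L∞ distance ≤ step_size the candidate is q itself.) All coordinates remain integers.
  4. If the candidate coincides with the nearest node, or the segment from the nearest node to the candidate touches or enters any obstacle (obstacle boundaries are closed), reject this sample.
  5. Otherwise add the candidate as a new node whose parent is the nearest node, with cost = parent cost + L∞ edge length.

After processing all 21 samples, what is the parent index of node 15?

1. q=(34,9) nearest=0 d=34 new=(3,5) → blocked by [2,5]×[4,7], reject
2. q=(0,8) nearest=0 d=6 new=(0,5) → add node 1 parent=0 cost=3
3. q=(11,3) nearest=0 d=11 new=(3,3) → add node 2 parent=0 cost=3
4. q=(3,13) nearest=1 d=8 new=(3,8) → blocked by [2,5]×[4,7], reject
5. q=(29,4) nearest=2 d=26 new=(6,4) → add node 3 parent=2 cost=6
6. q=(23,0) nearest=3 d=17 new=(9,1) → add node 4 parent=3 cost=9
7. q=(14,8) nearest=4 d=7 new=(12,4) → add node 5 parent=4 cost=12
8. q=(29,12) nearest=5 d=17 new=(15,7) → add node 6 parent=5 cost=15
9. q=(18,1) nearest=5 d=6 new=(15,1) → add node 7 parent=5 cost=15
10. q=(27,4) nearest=6 d=12 new=(18,4) → add node 8 parent=6 cost=18
11. q=(11,12) nearest=6 d=5 new=(12,10) → add node 9 parent=6 cost=18
12. q=(23,6) nearest=8 d=5 new=(21,6) → add node 10 parent=8 cost=21
13. q=(29,8) nearest=10 d=8 new=(24,8) → add node 11 parent=10 cost=24
14. q=(12,11) nearest=9 d=1 new=(12,11) → add node 12 parent=9 cost=19
15. q=(17,6) nearest=6 d=2 new=(17,6) → add node 13 parent=6 cost=17
16. q=(11,9) nearest=9 d=1 new=(11,9) → add node 14 parent=9 cost=19
17. q=(0,3) nearest=0 d=1 new=(0,3) → add node 15 parent=0 cost=1
18. q=(17,5) nearest=8 d=1 new=(17,5) → add node 16 parent=8 cost=19
19. q=(30,4) nearest=11 d=6 new=(27,5) → add node 17 parent=11 cost=27
20. q=(21,4) nearest=10 d=2 new=(21,4) → add node 18 parent=10 cost=23
21. q=(12,6) nearest=5 d=2 new=(12,6) → add node 19 parent=5 cost=14

Parent of node 15: 0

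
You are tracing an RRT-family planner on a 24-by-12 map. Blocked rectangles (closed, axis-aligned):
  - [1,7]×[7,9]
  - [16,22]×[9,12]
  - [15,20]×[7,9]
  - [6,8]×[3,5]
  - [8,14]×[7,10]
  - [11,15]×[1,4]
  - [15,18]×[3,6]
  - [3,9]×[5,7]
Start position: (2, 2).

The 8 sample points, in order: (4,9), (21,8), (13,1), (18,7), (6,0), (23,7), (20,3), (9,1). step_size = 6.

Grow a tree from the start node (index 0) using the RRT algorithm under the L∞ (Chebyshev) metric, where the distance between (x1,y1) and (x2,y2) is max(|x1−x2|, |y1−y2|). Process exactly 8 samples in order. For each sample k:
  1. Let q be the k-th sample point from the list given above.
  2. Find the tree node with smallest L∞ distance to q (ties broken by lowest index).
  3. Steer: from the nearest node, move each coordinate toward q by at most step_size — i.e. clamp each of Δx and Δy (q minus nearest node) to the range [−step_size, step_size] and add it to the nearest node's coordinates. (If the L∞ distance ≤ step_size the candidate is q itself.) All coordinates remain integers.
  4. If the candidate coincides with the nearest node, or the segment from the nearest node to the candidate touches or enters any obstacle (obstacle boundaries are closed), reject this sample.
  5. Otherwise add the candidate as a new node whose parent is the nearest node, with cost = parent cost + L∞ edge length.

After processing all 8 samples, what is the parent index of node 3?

Parent of node 3: 1

1. q=(4,9) nearest=0 d=7 new=(4,8) → blocked by [1,7]×[7,9], reject
2. q=(21,8) nearest=0 d=19 new=(8,8) → blocked by [1,7]×[7,9], reject
3. q=(13,1) nearest=0 d=11 new=(8,1) → add node 1 parent=0 cost=6
4. q=(18,7) nearest=1 d=10 new=(14,7) → blocked by [8,14]×[7,10], reject
5. q=(6,0) nearest=1 d=2 new=(6,0) → add node 2 parent=1 cost=8
6. q=(23,7) nearest=1 d=15 new=(14,7) → blocked by [8,14]×[7,10], reject
7. q=(20,3) nearest=1 d=12 new=(14,3) → blocked by [11,15]×[1,4], reject
8. q=(9,1) nearest=1 d=1 new=(9,1) → add node 3 parent=1 cost=7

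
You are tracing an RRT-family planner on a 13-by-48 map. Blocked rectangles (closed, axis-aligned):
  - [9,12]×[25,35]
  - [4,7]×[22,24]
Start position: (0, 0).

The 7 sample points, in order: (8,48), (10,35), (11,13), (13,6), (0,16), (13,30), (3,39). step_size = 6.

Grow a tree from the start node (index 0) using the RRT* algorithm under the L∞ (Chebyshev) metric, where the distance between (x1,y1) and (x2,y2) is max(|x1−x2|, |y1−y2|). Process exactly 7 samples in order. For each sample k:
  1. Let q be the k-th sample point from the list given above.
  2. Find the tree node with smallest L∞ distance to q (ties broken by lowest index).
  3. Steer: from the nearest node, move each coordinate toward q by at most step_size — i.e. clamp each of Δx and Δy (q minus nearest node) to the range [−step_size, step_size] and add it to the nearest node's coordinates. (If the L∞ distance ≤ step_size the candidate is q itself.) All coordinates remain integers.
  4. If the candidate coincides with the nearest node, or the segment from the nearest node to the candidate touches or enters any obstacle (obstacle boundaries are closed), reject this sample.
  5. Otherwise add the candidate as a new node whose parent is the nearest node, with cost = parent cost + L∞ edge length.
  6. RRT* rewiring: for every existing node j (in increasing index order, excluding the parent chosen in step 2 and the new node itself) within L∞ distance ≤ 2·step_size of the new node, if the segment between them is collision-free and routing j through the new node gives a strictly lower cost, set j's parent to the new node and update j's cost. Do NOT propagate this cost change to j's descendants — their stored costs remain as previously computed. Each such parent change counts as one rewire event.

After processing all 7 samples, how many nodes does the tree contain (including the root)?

Node count: 8

1. q=(8,48) nearest=0 d=48 new=(6,6) → add node 1 parent=0 cost=6
2. q=(10,35) nearest=1 d=29 new=(10,12) → add node 2 parent=1 cost=12
3. q=(11,13) nearest=2 d=1 new=(11,13) → add node 3 parent=2 cost=13
4. q=(13,6) nearest=2 d=6 new=(13,6) → add node 4 parent=2 cost=18
5. q=(0,16) nearest=1 d=10 new=(0,12) → add node 5 parent=1 cost=12
6. q=(13,30) nearest=3 d=17 new=(13,19) → add node 6 parent=3 cost=19
7. q=(3,39) nearest=6 d=20 new=(7,25) → add node 7 parent=6 cost=25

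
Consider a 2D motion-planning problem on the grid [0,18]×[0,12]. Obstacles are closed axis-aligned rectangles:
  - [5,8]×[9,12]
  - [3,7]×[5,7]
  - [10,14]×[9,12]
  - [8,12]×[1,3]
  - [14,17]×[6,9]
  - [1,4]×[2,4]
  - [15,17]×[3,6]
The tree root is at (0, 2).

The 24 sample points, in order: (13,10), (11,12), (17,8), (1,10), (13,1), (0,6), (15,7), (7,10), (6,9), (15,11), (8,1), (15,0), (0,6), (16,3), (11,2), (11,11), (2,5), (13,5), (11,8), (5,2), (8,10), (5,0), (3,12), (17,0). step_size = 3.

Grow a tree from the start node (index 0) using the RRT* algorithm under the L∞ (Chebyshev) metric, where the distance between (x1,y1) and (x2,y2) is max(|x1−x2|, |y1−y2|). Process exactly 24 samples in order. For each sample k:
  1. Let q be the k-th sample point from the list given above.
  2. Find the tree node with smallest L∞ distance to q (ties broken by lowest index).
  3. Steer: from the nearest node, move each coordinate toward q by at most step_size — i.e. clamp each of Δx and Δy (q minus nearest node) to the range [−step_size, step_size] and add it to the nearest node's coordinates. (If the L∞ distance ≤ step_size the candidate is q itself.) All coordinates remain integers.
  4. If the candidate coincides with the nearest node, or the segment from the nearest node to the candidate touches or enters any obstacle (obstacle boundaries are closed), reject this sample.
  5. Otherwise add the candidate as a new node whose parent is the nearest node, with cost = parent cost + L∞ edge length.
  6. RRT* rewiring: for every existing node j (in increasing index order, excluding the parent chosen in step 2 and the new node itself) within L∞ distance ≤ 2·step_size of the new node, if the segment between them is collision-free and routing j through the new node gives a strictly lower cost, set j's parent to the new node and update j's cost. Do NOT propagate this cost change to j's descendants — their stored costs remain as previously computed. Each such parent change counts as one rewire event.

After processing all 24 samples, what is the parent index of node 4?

Parent of node 4: 0

1. q=(13,10) nearest=0 d=13 new=(3,5) → blocked by [3,7]×[5,7], reject
2. q=(11,12) nearest=0 d=11 new=(3,5) → blocked by [3,7]×[5,7], reject
3. q=(17,8) nearest=0 d=17 new=(3,5) → blocked by [3,7]×[5,7], reject
4. q=(1,10) nearest=0 d=8 new=(1,5) → add node 1 parent=0 cost=3
5. q=(13,1) nearest=1 d=12 new=(4,2) → blocked by [1,4]×[2,4], reject
6. q=(0,6) nearest=1 d=1 new=(0,6) → add node 2 parent=1 cost=4
7. q=(15,7) nearest=1 d=14 new=(4,7) → blocked by [3,7]×[5,7], reject
8. q=(7,10) nearest=1 d=6 new=(4,8) → blocked by [3,7]×[5,7], reject
9. q=(6,9) nearest=1 d=5 new=(4,8) → blocked by [3,7]×[5,7], reject
10. q=(15,11) nearest=1 d=14 new=(4,8) → blocked by [3,7]×[5,7], reject
11. q=(8,1) nearest=1 d=7 new=(4,2) → blocked by [1,4]×[2,4], reject
12. q=(15,0) nearest=1 d=14 new=(4,2) → blocked by [1,4]×[2,4], reject
13. q=(0,6) nearest=2 d=0 → coincident, reject
14. q=(16,3) nearest=1 d=15 new=(4,3) → blocked by [1,4]×[2,4], reject
15. q=(11,2) nearest=1 d=10 new=(4,2) → blocked by [1,4]×[2,4], reject
16. q=(11,11) nearest=1 d=10 new=(4,8) → blocked by [3,7]×[5,7], reject
17. q=(2,5) nearest=1 d=1 new=(2,5) → add node 3 parent=1 cost=4
18. q=(13,5) nearest=3 d=11 new=(5,5) → blocked by [3,7]×[5,7], reject
19. q=(11,8) nearest=3 d=9 new=(5,8) → blocked by [3,7]×[5,7], reject
20. q=(5,2) nearest=3 d=3 new=(5,2) → blocked by [1,4]×[2,4], reject
21. q=(8,10) nearest=3 d=6 new=(5,8) → blocked by [3,7]×[5,7], reject
22. q=(5,0) nearest=0 d=5 new=(3,0) → add node 4 parent=0 cost=3
23. q=(3,12) nearest=2 d=6 new=(3,9) → add node 5 parent=2 cost=7
24. q=(17,0) nearest=4 d=14 new=(6,0) → add node 6 parent=4 cost=6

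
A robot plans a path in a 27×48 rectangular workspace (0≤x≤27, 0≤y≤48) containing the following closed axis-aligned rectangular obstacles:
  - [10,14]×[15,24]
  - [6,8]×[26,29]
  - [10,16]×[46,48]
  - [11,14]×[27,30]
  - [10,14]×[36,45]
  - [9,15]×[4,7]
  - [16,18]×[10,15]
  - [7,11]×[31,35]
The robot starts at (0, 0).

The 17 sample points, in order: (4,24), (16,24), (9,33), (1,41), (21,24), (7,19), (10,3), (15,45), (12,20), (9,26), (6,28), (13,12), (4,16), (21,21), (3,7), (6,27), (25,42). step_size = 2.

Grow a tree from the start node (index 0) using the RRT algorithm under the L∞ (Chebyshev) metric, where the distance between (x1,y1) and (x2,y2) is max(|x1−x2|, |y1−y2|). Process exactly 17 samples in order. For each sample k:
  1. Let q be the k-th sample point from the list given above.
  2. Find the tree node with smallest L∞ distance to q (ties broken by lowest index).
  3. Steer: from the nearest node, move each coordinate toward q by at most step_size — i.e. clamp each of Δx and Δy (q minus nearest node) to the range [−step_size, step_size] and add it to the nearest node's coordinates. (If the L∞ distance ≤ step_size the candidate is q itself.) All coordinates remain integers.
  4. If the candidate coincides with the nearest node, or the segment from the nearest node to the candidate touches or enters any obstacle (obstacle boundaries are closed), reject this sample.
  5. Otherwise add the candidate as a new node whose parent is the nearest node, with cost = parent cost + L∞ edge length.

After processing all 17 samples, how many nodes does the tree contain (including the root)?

Node count: 17

1. q=(4,24) nearest=0 d=24 new=(2,2) → add node 1 parent=0 cost=2
2. q=(16,24) nearest=1 d=22 new=(4,4) → add node 2 parent=1 cost=4
3. q=(9,33) nearest=2 d=29 new=(6,6) → add node 3 parent=2 cost=6
4. q=(1,41) nearest=3 d=35 new=(4,8) → add node 4 parent=3 cost=8
5. q=(21,24) nearest=4 d=17 new=(6,10) → add node 5 parent=4 cost=10
6. q=(7,19) nearest=5 d=9 new=(7,12) → add node 6 parent=5 cost=12
7. q=(10,3) nearest=3 d=4 new=(8,4) → add node 7 parent=3 cost=8
8. q=(15,45) nearest=6 d=33 new=(9,14) → add node 8 parent=6 cost=14
9. q=(12,20) nearest=8 d=6 new=(11,16) → blocked by [10,14]×[15,24], reject
10. q=(9,26) nearest=8 d=12 new=(9,16) → add node 9 parent=8 cost=16
11. q=(6,28) nearest=9 d=12 new=(7,18) → add node 10 parent=9 cost=18
12. q=(13,12) nearest=8 d=4 new=(11,12) → add node 11 parent=8 cost=16
13. q=(4,16) nearest=10 d=3 new=(5,16) → add node 12 parent=10 cost=20
14. q=(21,21) nearest=11 d=10 new=(13,14) → add node 13 parent=11 cost=18
15. q=(3,7) nearest=4 d=1 new=(3,7) → add node 14 parent=4 cost=9
16. q=(6,27) nearest=10 d=9 new=(6,20) → add node 15 parent=10 cost=20
17. q=(25,42) nearest=15 d=22 new=(8,22) → add node 16 parent=15 cost=22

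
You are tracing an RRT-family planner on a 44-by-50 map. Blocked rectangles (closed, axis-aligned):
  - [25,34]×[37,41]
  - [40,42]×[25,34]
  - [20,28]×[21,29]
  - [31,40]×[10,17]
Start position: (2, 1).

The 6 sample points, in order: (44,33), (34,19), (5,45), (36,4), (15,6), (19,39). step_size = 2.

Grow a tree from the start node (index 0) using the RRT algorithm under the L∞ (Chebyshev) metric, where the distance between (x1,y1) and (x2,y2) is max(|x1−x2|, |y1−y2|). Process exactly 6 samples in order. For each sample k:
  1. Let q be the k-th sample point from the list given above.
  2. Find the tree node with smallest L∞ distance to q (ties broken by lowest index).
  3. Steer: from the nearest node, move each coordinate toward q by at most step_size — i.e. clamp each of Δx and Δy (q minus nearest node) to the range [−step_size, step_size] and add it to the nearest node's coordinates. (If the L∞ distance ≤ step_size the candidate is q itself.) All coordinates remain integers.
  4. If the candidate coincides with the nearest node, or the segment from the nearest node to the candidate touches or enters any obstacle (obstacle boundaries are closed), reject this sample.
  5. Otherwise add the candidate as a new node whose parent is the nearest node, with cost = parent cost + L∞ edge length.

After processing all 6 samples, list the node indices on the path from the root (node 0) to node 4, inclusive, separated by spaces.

1. q=(44,33) nearest=0 d=42 new=(4,3) → add node 1 parent=0 cost=2
2. q=(34,19) nearest=1 d=30 new=(6,5) → add node 2 parent=1 cost=4
3. q=(5,45) nearest=2 d=40 new=(5,7) → add node 3 parent=2 cost=6
4. q=(36,4) nearest=2 d=30 new=(8,4) → add node 4 parent=2 cost=6
5. q=(15,6) nearest=4 d=7 new=(10,6) → add node 5 parent=4 cost=8
6. q=(19,39) nearest=3 d=32 new=(7,9) → add node 6 parent=3 cost=8

Path: 0 1 2 4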